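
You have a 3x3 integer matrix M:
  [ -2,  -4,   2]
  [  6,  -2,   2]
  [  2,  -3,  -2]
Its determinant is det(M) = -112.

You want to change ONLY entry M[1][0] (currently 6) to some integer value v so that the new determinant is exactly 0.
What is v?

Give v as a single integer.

det is linear in entry M[1][0]: det = old_det + (v - 6) * C_10
Cofactor C_10 = -14
Want det = 0: -112 + (v - 6) * -14 = 0
  (v - 6) = 112 / -14 = -8
  v = 6 + (-8) = -2

Answer: -2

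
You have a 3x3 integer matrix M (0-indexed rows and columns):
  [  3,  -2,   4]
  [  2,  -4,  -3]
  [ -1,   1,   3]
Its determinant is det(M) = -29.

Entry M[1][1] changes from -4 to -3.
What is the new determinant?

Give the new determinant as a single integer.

det is linear in row 1: changing M[1][1] by delta changes det by delta * cofactor(1,1).
Cofactor C_11 = (-1)^(1+1) * minor(1,1) = 13
Entry delta = -3 - -4 = 1
Det delta = 1 * 13 = 13
New det = -29 + 13 = -16

Answer: -16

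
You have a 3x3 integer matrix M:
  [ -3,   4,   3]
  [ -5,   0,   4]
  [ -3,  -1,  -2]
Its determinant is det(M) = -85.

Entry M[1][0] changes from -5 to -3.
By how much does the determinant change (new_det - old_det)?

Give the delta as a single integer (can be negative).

Cofactor C_10 = 5
Entry delta = -3 - -5 = 2
Det delta = entry_delta * cofactor = 2 * 5 = 10

Answer: 10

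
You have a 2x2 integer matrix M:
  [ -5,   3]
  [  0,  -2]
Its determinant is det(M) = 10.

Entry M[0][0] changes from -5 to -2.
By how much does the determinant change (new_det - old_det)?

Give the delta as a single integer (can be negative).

Cofactor C_00 = -2
Entry delta = -2 - -5 = 3
Det delta = entry_delta * cofactor = 3 * -2 = -6

Answer: -6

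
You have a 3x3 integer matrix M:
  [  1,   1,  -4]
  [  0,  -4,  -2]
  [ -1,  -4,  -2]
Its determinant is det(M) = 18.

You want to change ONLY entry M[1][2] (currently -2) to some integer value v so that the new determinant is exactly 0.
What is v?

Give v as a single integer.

det is linear in entry M[1][2]: det = old_det + (v - -2) * C_12
Cofactor C_12 = 3
Want det = 0: 18 + (v - -2) * 3 = 0
  (v - -2) = -18 / 3 = -6
  v = -2 + (-6) = -8

Answer: -8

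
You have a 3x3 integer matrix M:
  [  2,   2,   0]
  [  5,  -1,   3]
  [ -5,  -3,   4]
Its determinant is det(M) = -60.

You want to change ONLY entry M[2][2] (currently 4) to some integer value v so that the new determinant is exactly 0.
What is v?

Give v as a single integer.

det is linear in entry M[2][2]: det = old_det + (v - 4) * C_22
Cofactor C_22 = -12
Want det = 0: -60 + (v - 4) * -12 = 0
  (v - 4) = 60 / -12 = -5
  v = 4 + (-5) = -1

Answer: -1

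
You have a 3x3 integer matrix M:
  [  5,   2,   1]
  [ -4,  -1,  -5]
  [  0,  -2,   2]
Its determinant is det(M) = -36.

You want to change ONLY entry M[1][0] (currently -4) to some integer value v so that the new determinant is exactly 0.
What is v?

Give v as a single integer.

Answer: -10

Derivation:
det is linear in entry M[1][0]: det = old_det + (v - -4) * C_10
Cofactor C_10 = -6
Want det = 0: -36 + (v - -4) * -6 = 0
  (v - -4) = 36 / -6 = -6
  v = -4 + (-6) = -10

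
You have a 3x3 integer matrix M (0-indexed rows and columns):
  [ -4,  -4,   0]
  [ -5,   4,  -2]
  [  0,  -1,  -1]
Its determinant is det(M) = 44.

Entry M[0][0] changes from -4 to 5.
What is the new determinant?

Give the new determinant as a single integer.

Answer: -10

Derivation:
det is linear in row 0: changing M[0][0] by delta changes det by delta * cofactor(0,0).
Cofactor C_00 = (-1)^(0+0) * minor(0,0) = -6
Entry delta = 5 - -4 = 9
Det delta = 9 * -6 = -54
New det = 44 + -54 = -10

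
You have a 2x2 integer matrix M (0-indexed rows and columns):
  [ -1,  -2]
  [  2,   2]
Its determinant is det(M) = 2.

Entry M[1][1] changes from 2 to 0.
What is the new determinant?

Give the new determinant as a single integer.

Answer: 4

Derivation:
det is linear in row 1: changing M[1][1] by delta changes det by delta * cofactor(1,1).
Cofactor C_11 = (-1)^(1+1) * minor(1,1) = -1
Entry delta = 0 - 2 = -2
Det delta = -2 * -1 = 2
New det = 2 + 2 = 4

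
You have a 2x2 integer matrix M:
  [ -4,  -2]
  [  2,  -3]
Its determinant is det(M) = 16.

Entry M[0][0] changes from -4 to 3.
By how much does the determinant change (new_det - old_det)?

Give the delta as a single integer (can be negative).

Answer: -21

Derivation:
Cofactor C_00 = -3
Entry delta = 3 - -4 = 7
Det delta = entry_delta * cofactor = 7 * -3 = -21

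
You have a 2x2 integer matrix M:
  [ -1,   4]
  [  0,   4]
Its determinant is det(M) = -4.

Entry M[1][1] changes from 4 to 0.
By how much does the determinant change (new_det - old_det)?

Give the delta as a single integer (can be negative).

Answer: 4

Derivation:
Cofactor C_11 = -1
Entry delta = 0 - 4 = -4
Det delta = entry_delta * cofactor = -4 * -1 = 4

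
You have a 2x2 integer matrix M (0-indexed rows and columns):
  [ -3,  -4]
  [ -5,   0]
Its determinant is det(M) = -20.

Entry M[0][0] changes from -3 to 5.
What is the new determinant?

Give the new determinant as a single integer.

det is linear in row 0: changing M[0][0] by delta changes det by delta * cofactor(0,0).
Cofactor C_00 = (-1)^(0+0) * minor(0,0) = 0
Entry delta = 5 - -3 = 8
Det delta = 8 * 0 = 0
New det = -20 + 0 = -20

Answer: -20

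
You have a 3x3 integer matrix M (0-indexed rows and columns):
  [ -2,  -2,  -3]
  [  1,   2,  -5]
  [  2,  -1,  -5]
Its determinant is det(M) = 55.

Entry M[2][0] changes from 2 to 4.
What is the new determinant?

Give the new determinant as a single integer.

Answer: 87

Derivation:
det is linear in row 2: changing M[2][0] by delta changes det by delta * cofactor(2,0).
Cofactor C_20 = (-1)^(2+0) * minor(2,0) = 16
Entry delta = 4 - 2 = 2
Det delta = 2 * 16 = 32
New det = 55 + 32 = 87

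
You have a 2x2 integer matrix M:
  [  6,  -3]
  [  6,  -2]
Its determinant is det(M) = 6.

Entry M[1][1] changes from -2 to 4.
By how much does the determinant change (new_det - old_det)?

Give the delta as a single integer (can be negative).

Answer: 36

Derivation:
Cofactor C_11 = 6
Entry delta = 4 - -2 = 6
Det delta = entry_delta * cofactor = 6 * 6 = 36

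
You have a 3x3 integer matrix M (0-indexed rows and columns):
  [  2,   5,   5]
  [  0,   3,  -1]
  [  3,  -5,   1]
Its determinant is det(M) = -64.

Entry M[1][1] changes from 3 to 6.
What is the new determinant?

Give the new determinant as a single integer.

Answer: -103

Derivation:
det is linear in row 1: changing M[1][1] by delta changes det by delta * cofactor(1,1).
Cofactor C_11 = (-1)^(1+1) * minor(1,1) = -13
Entry delta = 6 - 3 = 3
Det delta = 3 * -13 = -39
New det = -64 + -39 = -103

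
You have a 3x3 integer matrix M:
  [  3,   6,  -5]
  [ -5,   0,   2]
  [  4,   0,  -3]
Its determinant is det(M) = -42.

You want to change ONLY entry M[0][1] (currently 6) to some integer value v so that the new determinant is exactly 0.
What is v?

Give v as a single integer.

Answer: 0

Derivation:
det is linear in entry M[0][1]: det = old_det + (v - 6) * C_01
Cofactor C_01 = -7
Want det = 0: -42 + (v - 6) * -7 = 0
  (v - 6) = 42 / -7 = -6
  v = 6 + (-6) = 0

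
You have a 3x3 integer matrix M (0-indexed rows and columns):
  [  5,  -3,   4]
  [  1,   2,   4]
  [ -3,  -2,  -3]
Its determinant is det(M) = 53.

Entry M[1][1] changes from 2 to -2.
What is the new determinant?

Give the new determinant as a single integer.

Answer: 65

Derivation:
det is linear in row 1: changing M[1][1] by delta changes det by delta * cofactor(1,1).
Cofactor C_11 = (-1)^(1+1) * minor(1,1) = -3
Entry delta = -2 - 2 = -4
Det delta = -4 * -3 = 12
New det = 53 + 12 = 65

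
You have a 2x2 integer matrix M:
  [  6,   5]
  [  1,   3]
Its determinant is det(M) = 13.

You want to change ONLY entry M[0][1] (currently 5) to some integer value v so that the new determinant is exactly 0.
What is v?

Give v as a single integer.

det is linear in entry M[0][1]: det = old_det + (v - 5) * C_01
Cofactor C_01 = -1
Want det = 0: 13 + (v - 5) * -1 = 0
  (v - 5) = -13 / -1 = 13
  v = 5 + (13) = 18

Answer: 18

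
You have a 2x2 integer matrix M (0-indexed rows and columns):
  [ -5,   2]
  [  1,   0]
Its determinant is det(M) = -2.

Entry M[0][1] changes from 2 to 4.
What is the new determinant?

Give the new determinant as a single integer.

Answer: -4

Derivation:
det is linear in row 0: changing M[0][1] by delta changes det by delta * cofactor(0,1).
Cofactor C_01 = (-1)^(0+1) * minor(0,1) = -1
Entry delta = 4 - 2 = 2
Det delta = 2 * -1 = -2
New det = -2 + -2 = -4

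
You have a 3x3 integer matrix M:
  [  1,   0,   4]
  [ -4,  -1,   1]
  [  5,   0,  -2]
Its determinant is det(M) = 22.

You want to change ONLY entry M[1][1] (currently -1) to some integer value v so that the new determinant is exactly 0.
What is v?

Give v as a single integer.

det is linear in entry M[1][1]: det = old_det + (v - -1) * C_11
Cofactor C_11 = -22
Want det = 0: 22 + (v - -1) * -22 = 0
  (v - -1) = -22 / -22 = 1
  v = -1 + (1) = 0

Answer: 0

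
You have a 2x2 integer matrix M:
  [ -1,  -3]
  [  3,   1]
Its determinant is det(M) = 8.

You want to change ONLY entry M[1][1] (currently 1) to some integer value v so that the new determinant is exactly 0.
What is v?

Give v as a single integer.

Answer: 9

Derivation:
det is linear in entry M[1][1]: det = old_det + (v - 1) * C_11
Cofactor C_11 = -1
Want det = 0: 8 + (v - 1) * -1 = 0
  (v - 1) = -8 / -1 = 8
  v = 1 + (8) = 9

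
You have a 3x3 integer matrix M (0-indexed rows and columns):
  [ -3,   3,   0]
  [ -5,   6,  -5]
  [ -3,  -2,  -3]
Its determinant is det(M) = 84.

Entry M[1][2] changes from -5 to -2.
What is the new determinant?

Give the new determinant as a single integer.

Answer: 39

Derivation:
det is linear in row 1: changing M[1][2] by delta changes det by delta * cofactor(1,2).
Cofactor C_12 = (-1)^(1+2) * minor(1,2) = -15
Entry delta = -2 - -5 = 3
Det delta = 3 * -15 = -45
New det = 84 + -45 = 39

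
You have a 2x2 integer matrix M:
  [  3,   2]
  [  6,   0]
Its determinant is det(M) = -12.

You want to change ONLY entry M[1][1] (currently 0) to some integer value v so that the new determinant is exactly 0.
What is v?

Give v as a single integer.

det is linear in entry M[1][1]: det = old_det + (v - 0) * C_11
Cofactor C_11 = 3
Want det = 0: -12 + (v - 0) * 3 = 0
  (v - 0) = 12 / 3 = 4
  v = 0 + (4) = 4

Answer: 4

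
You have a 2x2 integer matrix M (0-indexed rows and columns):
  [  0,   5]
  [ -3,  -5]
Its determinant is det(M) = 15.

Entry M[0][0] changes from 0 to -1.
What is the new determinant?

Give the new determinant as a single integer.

det is linear in row 0: changing M[0][0] by delta changes det by delta * cofactor(0,0).
Cofactor C_00 = (-1)^(0+0) * minor(0,0) = -5
Entry delta = -1 - 0 = -1
Det delta = -1 * -5 = 5
New det = 15 + 5 = 20

Answer: 20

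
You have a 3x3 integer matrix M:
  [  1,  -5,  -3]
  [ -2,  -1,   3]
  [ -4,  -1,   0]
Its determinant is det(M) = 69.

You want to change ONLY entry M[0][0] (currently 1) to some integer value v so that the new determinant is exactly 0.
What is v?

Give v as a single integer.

det is linear in entry M[0][0]: det = old_det + (v - 1) * C_00
Cofactor C_00 = 3
Want det = 0: 69 + (v - 1) * 3 = 0
  (v - 1) = -69 / 3 = -23
  v = 1 + (-23) = -22

Answer: -22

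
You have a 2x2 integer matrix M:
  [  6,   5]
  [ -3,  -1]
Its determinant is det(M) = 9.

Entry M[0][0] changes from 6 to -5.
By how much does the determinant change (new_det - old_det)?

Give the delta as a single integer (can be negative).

Cofactor C_00 = -1
Entry delta = -5 - 6 = -11
Det delta = entry_delta * cofactor = -11 * -1 = 11

Answer: 11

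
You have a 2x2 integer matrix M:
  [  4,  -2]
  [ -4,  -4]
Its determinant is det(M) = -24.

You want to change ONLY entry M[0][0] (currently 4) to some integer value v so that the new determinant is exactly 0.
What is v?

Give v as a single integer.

det is linear in entry M[0][0]: det = old_det + (v - 4) * C_00
Cofactor C_00 = -4
Want det = 0: -24 + (v - 4) * -4 = 0
  (v - 4) = 24 / -4 = -6
  v = 4 + (-6) = -2

Answer: -2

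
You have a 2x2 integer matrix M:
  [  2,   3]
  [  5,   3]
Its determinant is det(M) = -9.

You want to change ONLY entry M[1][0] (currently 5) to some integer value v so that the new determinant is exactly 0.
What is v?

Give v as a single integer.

det is linear in entry M[1][0]: det = old_det + (v - 5) * C_10
Cofactor C_10 = -3
Want det = 0: -9 + (v - 5) * -3 = 0
  (v - 5) = 9 / -3 = -3
  v = 5 + (-3) = 2

Answer: 2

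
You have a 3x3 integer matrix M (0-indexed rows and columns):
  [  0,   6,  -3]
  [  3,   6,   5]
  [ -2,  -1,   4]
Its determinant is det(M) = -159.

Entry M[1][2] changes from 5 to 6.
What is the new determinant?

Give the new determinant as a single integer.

det is linear in row 1: changing M[1][2] by delta changes det by delta * cofactor(1,2).
Cofactor C_12 = (-1)^(1+2) * minor(1,2) = -12
Entry delta = 6 - 5 = 1
Det delta = 1 * -12 = -12
New det = -159 + -12 = -171

Answer: -171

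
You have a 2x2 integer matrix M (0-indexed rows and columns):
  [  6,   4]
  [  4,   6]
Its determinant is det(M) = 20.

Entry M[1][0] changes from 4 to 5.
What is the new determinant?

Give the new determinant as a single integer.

det is linear in row 1: changing M[1][0] by delta changes det by delta * cofactor(1,0).
Cofactor C_10 = (-1)^(1+0) * minor(1,0) = -4
Entry delta = 5 - 4 = 1
Det delta = 1 * -4 = -4
New det = 20 + -4 = 16

Answer: 16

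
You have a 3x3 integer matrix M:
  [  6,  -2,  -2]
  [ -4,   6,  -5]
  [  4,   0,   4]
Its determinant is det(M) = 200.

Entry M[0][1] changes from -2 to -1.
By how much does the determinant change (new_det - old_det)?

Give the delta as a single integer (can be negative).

Answer: -4

Derivation:
Cofactor C_01 = -4
Entry delta = -1 - -2 = 1
Det delta = entry_delta * cofactor = 1 * -4 = -4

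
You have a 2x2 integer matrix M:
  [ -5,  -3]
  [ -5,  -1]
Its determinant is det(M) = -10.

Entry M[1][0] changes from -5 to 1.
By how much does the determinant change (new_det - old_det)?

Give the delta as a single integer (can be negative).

Answer: 18

Derivation:
Cofactor C_10 = 3
Entry delta = 1 - -5 = 6
Det delta = entry_delta * cofactor = 6 * 3 = 18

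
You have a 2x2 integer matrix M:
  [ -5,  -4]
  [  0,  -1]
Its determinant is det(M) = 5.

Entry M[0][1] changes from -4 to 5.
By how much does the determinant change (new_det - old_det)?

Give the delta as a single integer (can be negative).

Answer: 0

Derivation:
Cofactor C_01 = 0
Entry delta = 5 - -4 = 9
Det delta = entry_delta * cofactor = 9 * 0 = 0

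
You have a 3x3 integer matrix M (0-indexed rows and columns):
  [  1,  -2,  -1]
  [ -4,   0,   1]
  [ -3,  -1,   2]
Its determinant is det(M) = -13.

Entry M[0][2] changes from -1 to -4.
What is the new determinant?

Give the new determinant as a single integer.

det is linear in row 0: changing M[0][2] by delta changes det by delta * cofactor(0,2).
Cofactor C_02 = (-1)^(0+2) * minor(0,2) = 4
Entry delta = -4 - -1 = -3
Det delta = -3 * 4 = -12
New det = -13 + -12 = -25

Answer: -25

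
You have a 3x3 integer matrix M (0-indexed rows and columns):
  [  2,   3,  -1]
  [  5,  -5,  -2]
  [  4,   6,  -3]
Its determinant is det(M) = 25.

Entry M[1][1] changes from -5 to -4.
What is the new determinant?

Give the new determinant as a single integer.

det is linear in row 1: changing M[1][1] by delta changes det by delta * cofactor(1,1).
Cofactor C_11 = (-1)^(1+1) * minor(1,1) = -2
Entry delta = -4 - -5 = 1
Det delta = 1 * -2 = -2
New det = 25 + -2 = 23

Answer: 23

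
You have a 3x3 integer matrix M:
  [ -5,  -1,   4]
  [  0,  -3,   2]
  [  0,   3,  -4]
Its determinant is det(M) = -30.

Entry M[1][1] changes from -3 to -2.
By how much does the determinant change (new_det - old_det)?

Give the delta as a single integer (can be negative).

Answer: 20

Derivation:
Cofactor C_11 = 20
Entry delta = -2 - -3 = 1
Det delta = entry_delta * cofactor = 1 * 20 = 20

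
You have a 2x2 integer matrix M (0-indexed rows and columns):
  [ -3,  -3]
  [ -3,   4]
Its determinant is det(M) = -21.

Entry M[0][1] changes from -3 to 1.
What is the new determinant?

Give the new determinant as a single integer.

Answer: -9

Derivation:
det is linear in row 0: changing M[0][1] by delta changes det by delta * cofactor(0,1).
Cofactor C_01 = (-1)^(0+1) * minor(0,1) = 3
Entry delta = 1 - -3 = 4
Det delta = 4 * 3 = 12
New det = -21 + 12 = -9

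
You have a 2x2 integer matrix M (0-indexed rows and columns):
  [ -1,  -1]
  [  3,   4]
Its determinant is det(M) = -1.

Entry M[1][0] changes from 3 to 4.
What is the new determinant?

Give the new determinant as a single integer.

Answer: 0

Derivation:
det is linear in row 1: changing M[1][0] by delta changes det by delta * cofactor(1,0).
Cofactor C_10 = (-1)^(1+0) * minor(1,0) = 1
Entry delta = 4 - 3 = 1
Det delta = 1 * 1 = 1
New det = -1 + 1 = 0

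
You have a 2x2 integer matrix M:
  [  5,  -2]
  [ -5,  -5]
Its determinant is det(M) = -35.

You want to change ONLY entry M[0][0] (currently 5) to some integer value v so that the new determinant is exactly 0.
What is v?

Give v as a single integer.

det is linear in entry M[0][0]: det = old_det + (v - 5) * C_00
Cofactor C_00 = -5
Want det = 0: -35 + (v - 5) * -5 = 0
  (v - 5) = 35 / -5 = -7
  v = 5 + (-7) = -2

Answer: -2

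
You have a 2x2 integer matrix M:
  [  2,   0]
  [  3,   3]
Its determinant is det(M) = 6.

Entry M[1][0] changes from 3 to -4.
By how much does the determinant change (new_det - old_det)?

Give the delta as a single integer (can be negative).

Cofactor C_10 = 0
Entry delta = -4 - 3 = -7
Det delta = entry_delta * cofactor = -7 * 0 = 0

Answer: 0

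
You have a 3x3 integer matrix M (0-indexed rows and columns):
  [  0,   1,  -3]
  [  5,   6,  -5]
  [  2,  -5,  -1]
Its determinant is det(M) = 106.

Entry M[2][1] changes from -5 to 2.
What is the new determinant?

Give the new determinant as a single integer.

det is linear in row 2: changing M[2][1] by delta changes det by delta * cofactor(2,1).
Cofactor C_21 = (-1)^(2+1) * minor(2,1) = -15
Entry delta = 2 - -5 = 7
Det delta = 7 * -15 = -105
New det = 106 + -105 = 1

Answer: 1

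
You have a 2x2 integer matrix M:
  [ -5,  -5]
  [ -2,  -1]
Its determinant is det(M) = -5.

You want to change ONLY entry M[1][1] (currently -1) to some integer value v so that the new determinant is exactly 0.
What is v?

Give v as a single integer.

det is linear in entry M[1][1]: det = old_det + (v - -1) * C_11
Cofactor C_11 = -5
Want det = 0: -5 + (v - -1) * -5 = 0
  (v - -1) = 5 / -5 = -1
  v = -1 + (-1) = -2

Answer: -2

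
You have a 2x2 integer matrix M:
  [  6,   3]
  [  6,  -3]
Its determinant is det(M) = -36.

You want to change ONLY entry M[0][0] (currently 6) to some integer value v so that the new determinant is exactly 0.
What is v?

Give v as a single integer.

det is linear in entry M[0][0]: det = old_det + (v - 6) * C_00
Cofactor C_00 = -3
Want det = 0: -36 + (v - 6) * -3 = 0
  (v - 6) = 36 / -3 = -12
  v = 6 + (-12) = -6

Answer: -6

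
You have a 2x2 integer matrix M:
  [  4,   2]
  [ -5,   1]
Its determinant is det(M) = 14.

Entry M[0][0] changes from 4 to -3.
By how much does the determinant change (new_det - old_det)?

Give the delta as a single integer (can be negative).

Cofactor C_00 = 1
Entry delta = -3 - 4 = -7
Det delta = entry_delta * cofactor = -7 * 1 = -7

Answer: -7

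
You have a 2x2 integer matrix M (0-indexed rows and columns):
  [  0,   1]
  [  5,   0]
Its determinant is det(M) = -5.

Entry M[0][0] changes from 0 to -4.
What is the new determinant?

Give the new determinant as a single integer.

Answer: -5

Derivation:
det is linear in row 0: changing M[0][0] by delta changes det by delta * cofactor(0,0).
Cofactor C_00 = (-1)^(0+0) * minor(0,0) = 0
Entry delta = -4 - 0 = -4
Det delta = -4 * 0 = 0
New det = -5 + 0 = -5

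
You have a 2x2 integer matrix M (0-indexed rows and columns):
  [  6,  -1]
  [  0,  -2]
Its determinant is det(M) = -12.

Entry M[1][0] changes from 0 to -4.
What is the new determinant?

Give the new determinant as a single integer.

Answer: -16

Derivation:
det is linear in row 1: changing M[1][0] by delta changes det by delta * cofactor(1,0).
Cofactor C_10 = (-1)^(1+0) * minor(1,0) = 1
Entry delta = -4 - 0 = -4
Det delta = -4 * 1 = -4
New det = -12 + -4 = -16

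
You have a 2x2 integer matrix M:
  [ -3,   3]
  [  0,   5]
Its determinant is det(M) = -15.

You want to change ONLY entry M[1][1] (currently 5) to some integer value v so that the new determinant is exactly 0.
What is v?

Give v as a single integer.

Answer: 0

Derivation:
det is linear in entry M[1][1]: det = old_det + (v - 5) * C_11
Cofactor C_11 = -3
Want det = 0: -15 + (v - 5) * -3 = 0
  (v - 5) = 15 / -3 = -5
  v = 5 + (-5) = 0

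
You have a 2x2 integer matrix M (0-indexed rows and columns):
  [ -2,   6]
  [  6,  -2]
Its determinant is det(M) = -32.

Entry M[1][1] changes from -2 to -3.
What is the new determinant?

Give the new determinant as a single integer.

det is linear in row 1: changing M[1][1] by delta changes det by delta * cofactor(1,1).
Cofactor C_11 = (-1)^(1+1) * minor(1,1) = -2
Entry delta = -3 - -2 = -1
Det delta = -1 * -2 = 2
New det = -32 + 2 = -30

Answer: -30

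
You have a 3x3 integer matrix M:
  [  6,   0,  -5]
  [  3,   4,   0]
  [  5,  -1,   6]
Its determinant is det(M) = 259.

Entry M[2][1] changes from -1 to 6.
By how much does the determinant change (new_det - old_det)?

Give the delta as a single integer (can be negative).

Answer: -105

Derivation:
Cofactor C_21 = -15
Entry delta = 6 - -1 = 7
Det delta = entry_delta * cofactor = 7 * -15 = -105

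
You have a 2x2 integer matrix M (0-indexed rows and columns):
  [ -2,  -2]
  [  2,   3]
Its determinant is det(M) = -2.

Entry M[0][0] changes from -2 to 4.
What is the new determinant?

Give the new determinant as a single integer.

det is linear in row 0: changing M[0][0] by delta changes det by delta * cofactor(0,0).
Cofactor C_00 = (-1)^(0+0) * minor(0,0) = 3
Entry delta = 4 - -2 = 6
Det delta = 6 * 3 = 18
New det = -2 + 18 = 16

Answer: 16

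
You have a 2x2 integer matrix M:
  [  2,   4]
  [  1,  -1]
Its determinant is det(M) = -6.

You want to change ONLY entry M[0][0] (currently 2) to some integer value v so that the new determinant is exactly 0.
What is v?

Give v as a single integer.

Answer: -4

Derivation:
det is linear in entry M[0][0]: det = old_det + (v - 2) * C_00
Cofactor C_00 = -1
Want det = 0: -6 + (v - 2) * -1 = 0
  (v - 2) = 6 / -1 = -6
  v = 2 + (-6) = -4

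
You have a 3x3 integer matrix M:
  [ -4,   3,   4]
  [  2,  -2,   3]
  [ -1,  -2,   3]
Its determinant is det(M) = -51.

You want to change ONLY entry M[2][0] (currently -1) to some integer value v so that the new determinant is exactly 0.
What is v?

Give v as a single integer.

Answer: 2

Derivation:
det is linear in entry M[2][0]: det = old_det + (v - -1) * C_20
Cofactor C_20 = 17
Want det = 0: -51 + (v - -1) * 17 = 0
  (v - -1) = 51 / 17 = 3
  v = -1 + (3) = 2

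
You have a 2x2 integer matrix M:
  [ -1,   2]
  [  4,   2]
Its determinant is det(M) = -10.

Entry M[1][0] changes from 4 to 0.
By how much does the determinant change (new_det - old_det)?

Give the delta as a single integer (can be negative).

Cofactor C_10 = -2
Entry delta = 0 - 4 = -4
Det delta = entry_delta * cofactor = -4 * -2 = 8

Answer: 8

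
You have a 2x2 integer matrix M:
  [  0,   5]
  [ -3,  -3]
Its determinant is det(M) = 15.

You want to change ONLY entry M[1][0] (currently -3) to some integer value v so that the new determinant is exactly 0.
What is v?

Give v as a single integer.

Answer: 0

Derivation:
det is linear in entry M[1][0]: det = old_det + (v - -3) * C_10
Cofactor C_10 = -5
Want det = 0: 15 + (v - -3) * -5 = 0
  (v - -3) = -15 / -5 = 3
  v = -3 + (3) = 0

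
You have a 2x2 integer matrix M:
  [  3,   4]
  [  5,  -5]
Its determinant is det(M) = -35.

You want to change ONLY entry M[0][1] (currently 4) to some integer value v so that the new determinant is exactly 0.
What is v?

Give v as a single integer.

Answer: -3

Derivation:
det is linear in entry M[0][1]: det = old_det + (v - 4) * C_01
Cofactor C_01 = -5
Want det = 0: -35 + (v - 4) * -5 = 0
  (v - 4) = 35 / -5 = -7
  v = 4 + (-7) = -3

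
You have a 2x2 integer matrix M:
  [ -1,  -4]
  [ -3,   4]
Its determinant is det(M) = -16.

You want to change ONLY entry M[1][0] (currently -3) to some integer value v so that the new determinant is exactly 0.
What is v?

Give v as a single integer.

det is linear in entry M[1][0]: det = old_det + (v - -3) * C_10
Cofactor C_10 = 4
Want det = 0: -16 + (v - -3) * 4 = 0
  (v - -3) = 16 / 4 = 4
  v = -3 + (4) = 1

Answer: 1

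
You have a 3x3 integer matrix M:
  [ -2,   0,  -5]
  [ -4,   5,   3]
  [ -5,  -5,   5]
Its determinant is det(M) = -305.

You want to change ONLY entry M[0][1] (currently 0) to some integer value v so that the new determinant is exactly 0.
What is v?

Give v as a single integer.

det is linear in entry M[0][1]: det = old_det + (v - 0) * C_01
Cofactor C_01 = 5
Want det = 0: -305 + (v - 0) * 5 = 0
  (v - 0) = 305 / 5 = 61
  v = 0 + (61) = 61

Answer: 61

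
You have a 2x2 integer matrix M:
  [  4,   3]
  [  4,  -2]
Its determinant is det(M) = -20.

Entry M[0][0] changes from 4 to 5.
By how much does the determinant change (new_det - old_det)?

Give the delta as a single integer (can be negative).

Cofactor C_00 = -2
Entry delta = 5 - 4 = 1
Det delta = entry_delta * cofactor = 1 * -2 = -2

Answer: -2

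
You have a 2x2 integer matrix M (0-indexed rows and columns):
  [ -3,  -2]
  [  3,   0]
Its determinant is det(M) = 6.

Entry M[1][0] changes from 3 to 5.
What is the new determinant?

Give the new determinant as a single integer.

Answer: 10

Derivation:
det is linear in row 1: changing M[1][0] by delta changes det by delta * cofactor(1,0).
Cofactor C_10 = (-1)^(1+0) * minor(1,0) = 2
Entry delta = 5 - 3 = 2
Det delta = 2 * 2 = 4
New det = 6 + 4 = 10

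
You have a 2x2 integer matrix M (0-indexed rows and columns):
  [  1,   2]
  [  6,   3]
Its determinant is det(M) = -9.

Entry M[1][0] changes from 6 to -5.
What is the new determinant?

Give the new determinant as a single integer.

Answer: 13

Derivation:
det is linear in row 1: changing M[1][0] by delta changes det by delta * cofactor(1,0).
Cofactor C_10 = (-1)^(1+0) * minor(1,0) = -2
Entry delta = -5 - 6 = -11
Det delta = -11 * -2 = 22
New det = -9 + 22 = 13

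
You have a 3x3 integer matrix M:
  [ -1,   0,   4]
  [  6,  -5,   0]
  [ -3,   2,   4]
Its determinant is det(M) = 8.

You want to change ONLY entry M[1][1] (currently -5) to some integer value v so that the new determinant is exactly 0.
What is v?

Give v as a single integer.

Answer: -6

Derivation:
det is linear in entry M[1][1]: det = old_det + (v - -5) * C_11
Cofactor C_11 = 8
Want det = 0: 8 + (v - -5) * 8 = 0
  (v - -5) = -8 / 8 = -1
  v = -5 + (-1) = -6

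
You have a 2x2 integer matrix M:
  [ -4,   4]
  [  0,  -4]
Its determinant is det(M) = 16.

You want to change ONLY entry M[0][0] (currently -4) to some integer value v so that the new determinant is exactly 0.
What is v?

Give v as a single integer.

Answer: 0

Derivation:
det is linear in entry M[0][0]: det = old_det + (v - -4) * C_00
Cofactor C_00 = -4
Want det = 0: 16 + (v - -4) * -4 = 0
  (v - -4) = -16 / -4 = 4
  v = -4 + (4) = 0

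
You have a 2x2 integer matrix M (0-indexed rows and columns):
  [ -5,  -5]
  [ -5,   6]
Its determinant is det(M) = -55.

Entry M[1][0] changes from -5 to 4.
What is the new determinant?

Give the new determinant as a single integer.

det is linear in row 1: changing M[1][0] by delta changes det by delta * cofactor(1,0).
Cofactor C_10 = (-1)^(1+0) * minor(1,0) = 5
Entry delta = 4 - -5 = 9
Det delta = 9 * 5 = 45
New det = -55 + 45 = -10

Answer: -10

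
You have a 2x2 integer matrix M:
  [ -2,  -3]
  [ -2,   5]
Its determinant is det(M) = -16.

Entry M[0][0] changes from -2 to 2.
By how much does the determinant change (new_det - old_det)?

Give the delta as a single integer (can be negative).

Answer: 20

Derivation:
Cofactor C_00 = 5
Entry delta = 2 - -2 = 4
Det delta = entry_delta * cofactor = 4 * 5 = 20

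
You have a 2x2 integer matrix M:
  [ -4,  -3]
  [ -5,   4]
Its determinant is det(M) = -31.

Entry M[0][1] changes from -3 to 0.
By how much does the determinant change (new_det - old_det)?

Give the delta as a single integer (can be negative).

Cofactor C_01 = 5
Entry delta = 0 - -3 = 3
Det delta = entry_delta * cofactor = 3 * 5 = 15

Answer: 15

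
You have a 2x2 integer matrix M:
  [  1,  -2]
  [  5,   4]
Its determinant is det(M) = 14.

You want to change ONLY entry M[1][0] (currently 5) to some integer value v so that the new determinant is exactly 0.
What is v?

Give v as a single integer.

Answer: -2

Derivation:
det is linear in entry M[1][0]: det = old_det + (v - 5) * C_10
Cofactor C_10 = 2
Want det = 0: 14 + (v - 5) * 2 = 0
  (v - 5) = -14 / 2 = -7
  v = 5 + (-7) = -2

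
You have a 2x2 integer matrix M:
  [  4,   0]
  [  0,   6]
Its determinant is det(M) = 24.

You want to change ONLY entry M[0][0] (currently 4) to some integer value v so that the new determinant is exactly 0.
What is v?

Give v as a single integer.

det is linear in entry M[0][0]: det = old_det + (v - 4) * C_00
Cofactor C_00 = 6
Want det = 0: 24 + (v - 4) * 6 = 0
  (v - 4) = -24 / 6 = -4
  v = 4 + (-4) = 0

Answer: 0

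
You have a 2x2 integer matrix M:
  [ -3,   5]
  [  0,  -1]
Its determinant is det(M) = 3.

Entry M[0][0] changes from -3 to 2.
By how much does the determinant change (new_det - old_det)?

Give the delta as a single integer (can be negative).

Cofactor C_00 = -1
Entry delta = 2 - -3 = 5
Det delta = entry_delta * cofactor = 5 * -1 = -5

Answer: -5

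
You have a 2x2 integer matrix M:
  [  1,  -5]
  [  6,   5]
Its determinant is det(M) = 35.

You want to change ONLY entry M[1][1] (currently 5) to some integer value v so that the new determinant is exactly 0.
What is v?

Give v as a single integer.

Answer: -30

Derivation:
det is linear in entry M[1][1]: det = old_det + (v - 5) * C_11
Cofactor C_11 = 1
Want det = 0: 35 + (v - 5) * 1 = 0
  (v - 5) = -35 / 1 = -35
  v = 5 + (-35) = -30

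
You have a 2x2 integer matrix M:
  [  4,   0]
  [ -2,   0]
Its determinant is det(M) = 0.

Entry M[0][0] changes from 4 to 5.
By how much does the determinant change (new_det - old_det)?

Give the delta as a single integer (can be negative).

Cofactor C_00 = 0
Entry delta = 5 - 4 = 1
Det delta = entry_delta * cofactor = 1 * 0 = 0

Answer: 0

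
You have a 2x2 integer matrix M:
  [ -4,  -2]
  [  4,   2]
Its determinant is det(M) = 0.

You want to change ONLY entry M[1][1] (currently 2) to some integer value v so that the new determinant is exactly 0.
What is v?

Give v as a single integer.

det is linear in entry M[1][1]: det = old_det + (v - 2) * C_11
Cofactor C_11 = -4
Want det = 0: 0 + (v - 2) * -4 = 0
  (v - 2) = 0 / -4 = 0
  v = 2 + (0) = 2

Answer: 2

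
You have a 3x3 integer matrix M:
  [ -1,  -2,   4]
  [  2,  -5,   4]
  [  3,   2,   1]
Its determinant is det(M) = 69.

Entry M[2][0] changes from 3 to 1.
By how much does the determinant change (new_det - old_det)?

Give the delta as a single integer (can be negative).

Cofactor C_20 = 12
Entry delta = 1 - 3 = -2
Det delta = entry_delta * cofactor = -2 * 12 = -24

Answer: -24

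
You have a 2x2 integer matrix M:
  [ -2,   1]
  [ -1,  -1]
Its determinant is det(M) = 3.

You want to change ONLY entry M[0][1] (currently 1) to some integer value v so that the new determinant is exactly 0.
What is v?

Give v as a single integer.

Answer: -2

Derivation:
det is linear in entry M[0][1]: det = old_det + (v - 1) * C_01
Cofactor C_01 = 1
Want det = 0: 3 + (v - 1) * 1 = 0
  (v - 1) = -3 / 1 = -3
  v = 1 + (-3) = -2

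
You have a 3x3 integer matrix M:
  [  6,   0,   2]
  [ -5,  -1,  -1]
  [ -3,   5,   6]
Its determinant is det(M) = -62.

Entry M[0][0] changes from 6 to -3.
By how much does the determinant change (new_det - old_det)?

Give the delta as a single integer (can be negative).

Answer: 9

Derivation:
Cofactor C_00 = -1
Entry delta = -3 - 6 = -9
Det delta = entry_delta * cofactor = -9 * -1 = 9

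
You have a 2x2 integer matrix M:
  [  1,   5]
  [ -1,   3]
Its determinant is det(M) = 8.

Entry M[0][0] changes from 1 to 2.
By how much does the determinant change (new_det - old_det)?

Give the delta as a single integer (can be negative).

Cofactor C_00 = 3
Entry delta = 2 - 1 = 1
Det delta = entry_delta * cofactor = 1 * 3 = 3

Answer: 3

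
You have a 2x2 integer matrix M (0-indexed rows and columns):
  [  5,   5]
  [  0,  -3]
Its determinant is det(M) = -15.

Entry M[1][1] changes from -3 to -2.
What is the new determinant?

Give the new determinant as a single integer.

det is linear in row 1: changing M[1][1] by delta changes det by delta * cofactor(1,1).
Cofactor C_11 = (-1)^(1+1) * minor(1,1) = 5
Entry delta = -2 - -3 = 1
Det delta = 1 * 5 = 5
New det = -15 + 5 = -10

Answer: -10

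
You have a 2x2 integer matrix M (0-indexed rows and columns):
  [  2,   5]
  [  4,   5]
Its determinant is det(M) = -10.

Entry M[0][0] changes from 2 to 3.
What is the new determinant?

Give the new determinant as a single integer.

det is linear in row 0: changing M[0][0] by delta changes det by delta * cofactor(0,0).
Cofactor C_00 = (-1)^(0+0) * minor(0,0) = 5
Entry delta = 3 - 2 = 1
Det delta = 1 * 5 = 5
New det = -10 + 5 = -5

Answer: -5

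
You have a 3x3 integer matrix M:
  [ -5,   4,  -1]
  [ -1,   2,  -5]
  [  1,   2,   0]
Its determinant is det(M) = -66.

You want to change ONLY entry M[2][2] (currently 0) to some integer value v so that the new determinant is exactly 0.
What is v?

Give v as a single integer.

det is linear in entry M[2][2]: det = old_det + (v - 0) * C_22
Cofactor C_22 = -6
Want det = 0: -66 + (v - 0) * -6 = 0
  (v - 0) = 66 / -6 = -11
  v = 0 + (-11) = -11

Answer: -11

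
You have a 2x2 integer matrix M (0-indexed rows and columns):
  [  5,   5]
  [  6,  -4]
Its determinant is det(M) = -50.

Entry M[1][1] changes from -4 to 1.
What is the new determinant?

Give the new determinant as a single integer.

Answer: -25

Derivation:
det is linear in row 1: changing M[1][1] by delta changes det by delta * cofactor(1,1).
Cofactor C_11 = (-1)^(1+1) * minor(1,1) = 5
Entry delta = 1 - -4 = 5
Det delta = 5 * 5 = 25
New det = -50 + 25 = -25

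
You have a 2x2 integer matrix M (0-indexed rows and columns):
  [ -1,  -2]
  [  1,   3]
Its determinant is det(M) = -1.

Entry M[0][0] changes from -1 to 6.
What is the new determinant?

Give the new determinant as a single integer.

det is linear in row 0: changing M[0][0] by delta changes det by delta * cofactor(0,0).
Cofactor C_00 = (-1)^(0+0) * minor(0,0) = 3
Entry delta = 6 - -1 = 7
Det delta = 7 * 3 = 21
New det = -1 + 21 = 20

Answer: 20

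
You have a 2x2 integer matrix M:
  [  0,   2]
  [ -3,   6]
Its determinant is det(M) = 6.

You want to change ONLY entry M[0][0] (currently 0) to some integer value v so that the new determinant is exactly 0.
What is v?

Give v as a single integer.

Answer: -1

Derivation:
det is linear in entry M[0][0]: det = old_det + (v - 0) * C_00
Cofactor C_00 = 6
Want det = 0: 6 + (v - 0) * 6 = 0
  (v - 0) = -6 / 6 = -1
  v = 0 + (-1) = -1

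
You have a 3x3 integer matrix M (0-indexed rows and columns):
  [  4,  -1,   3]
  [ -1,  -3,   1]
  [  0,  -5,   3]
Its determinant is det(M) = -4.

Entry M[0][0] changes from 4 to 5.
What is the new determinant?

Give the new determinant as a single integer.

det is linear in row 0: changing M[0][0] by delta changes det by delta * cofactor(0,0).
Cofactor C_00 = (-1)^(0+0) * minor(0,0) = -4
Entry delta = 5 - 4 = 1
Det delta = 1 * -4 = -4
New det = -4 + -4 = -8

Answer: -8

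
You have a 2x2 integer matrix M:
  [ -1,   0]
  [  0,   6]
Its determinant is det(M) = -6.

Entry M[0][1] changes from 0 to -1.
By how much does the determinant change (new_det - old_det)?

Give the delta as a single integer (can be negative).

Answer: 0

Derivation:
Cofactor C_01 = 0
Entry delta = -1 - 0 = -1
Det delta = entry_delta * cofactor = -1 * 0 = 0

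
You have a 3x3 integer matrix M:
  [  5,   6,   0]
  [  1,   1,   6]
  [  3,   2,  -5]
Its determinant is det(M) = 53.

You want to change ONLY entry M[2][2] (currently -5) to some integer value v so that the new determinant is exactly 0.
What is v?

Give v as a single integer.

det is linear in entry M[2][2]: det = old_det + (v - -5) * C_22
Cofactor C_22 = -1
Want det = 0: 53 + (v - -5) * -1 = 0
  (v - -5) = -53 / -1 = 53
  v = -5 + (53) = 48

Answer: 48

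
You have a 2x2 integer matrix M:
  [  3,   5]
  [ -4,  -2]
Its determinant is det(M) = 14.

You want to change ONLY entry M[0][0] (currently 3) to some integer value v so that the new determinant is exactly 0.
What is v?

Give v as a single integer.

Answer: 10

Derivation:
det is linear in entry M[0][0]: det = old_det + (v - 3) * C_00
Cofactor C_00 = -2
Want det = 0: 14 + (v - 3) * -2 = 0
  (v - 3) = -14 / -2 = 7
  v = 3 + (7) = 10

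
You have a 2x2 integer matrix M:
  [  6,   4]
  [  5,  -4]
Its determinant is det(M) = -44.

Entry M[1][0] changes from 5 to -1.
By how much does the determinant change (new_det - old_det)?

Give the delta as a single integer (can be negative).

Cofactor C_10 = -4
Entry delta = -1 - 5 = -6
Det delta = entry_delta * cofactor = -6 * -4 = 24

Answer: 24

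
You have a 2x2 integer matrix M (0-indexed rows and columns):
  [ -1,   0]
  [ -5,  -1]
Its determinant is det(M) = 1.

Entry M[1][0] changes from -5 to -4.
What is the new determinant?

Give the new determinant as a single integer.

det is linear in row 1: changing M[1][0] by delta changes det by delta * cofactor(1,0).
Cofactor C_10 = (-1)^(1+0) * minor(1,0) = 0
Entry delta = -4 - -5 = 1
Det delta = 1 * 0 = 0
New det = 1 + 0 = 1

Answer: 1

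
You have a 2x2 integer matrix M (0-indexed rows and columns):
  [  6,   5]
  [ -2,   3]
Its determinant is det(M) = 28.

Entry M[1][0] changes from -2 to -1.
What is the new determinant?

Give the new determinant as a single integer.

Answer: 23

Derivation:
det is linear in row 1: changing M[1][0] by delta changes det by delta * cofactor(1,0).
Cofactor C_10 = (-1)^(1+0) * minor(1,0) = -5
Entry delta = -1 - -2 = 1
Det delta = 1 * -5 = -5
New det = 28 + -5 = 23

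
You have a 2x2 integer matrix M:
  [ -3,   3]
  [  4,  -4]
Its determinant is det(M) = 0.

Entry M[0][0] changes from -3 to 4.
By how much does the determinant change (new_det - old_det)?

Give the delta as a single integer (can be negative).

Cofactor C_00 = -4
Entry delta = 4 - -3 = 7
Det delta = entry_delta * cofactor = 7 * -4 = -28

Answer: -28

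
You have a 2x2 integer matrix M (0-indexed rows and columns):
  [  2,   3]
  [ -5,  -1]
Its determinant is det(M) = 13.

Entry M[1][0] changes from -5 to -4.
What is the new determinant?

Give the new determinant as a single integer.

det is linear in row 1: changing M[1][0] by delta changes det by delta * cofactor(1,0).
Cofactor C_10 = (-1)^(1+0) * minor(1,0) = -3
Entry delta = -4 - -5 = 1
Det delta = 1 * -3 = -3
New det = 13 + -3 = 10

Answer: 10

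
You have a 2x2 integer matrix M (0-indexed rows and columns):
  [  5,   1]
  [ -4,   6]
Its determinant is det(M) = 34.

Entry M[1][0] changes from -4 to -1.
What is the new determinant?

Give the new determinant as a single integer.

Answer: 31

Derivation:
det is linear in row 1: changing M[1][0] by delta changes det by delta * cofactor(1,0).
Cofactor C_10 = (-1)^(1+0) * minor(1,0) = -1
Entry delta = -1 - -4 = 3
Det delta = 3 * -1 = -3
New det = 34 + -3 = 31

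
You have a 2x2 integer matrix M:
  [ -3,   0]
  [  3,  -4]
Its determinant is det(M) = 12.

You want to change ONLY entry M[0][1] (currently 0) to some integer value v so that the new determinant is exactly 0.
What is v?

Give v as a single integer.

Answer: 4

Derivation:
det is linear in entry M[0][1]: det = old_det + (v - 0) * C_01
Cofactor C_01 = -3
Want det = 0: 12 + (v - 0) * -3 = 0
  (v - 0) = -12 / -3 = 4
  v = 0 + (4) = 4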